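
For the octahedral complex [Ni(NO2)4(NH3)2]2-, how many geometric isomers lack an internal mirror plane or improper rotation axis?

The distinct arrangements are (2 in all): NH3 trans; NH3 cis.
Each arrangement has an internal mirror plane or centre of symmetry, so none is chiral.

0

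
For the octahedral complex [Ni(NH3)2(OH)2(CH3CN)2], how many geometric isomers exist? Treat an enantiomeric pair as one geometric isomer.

5

Systematic placement gives 5 geometric isomers: NH3 trans, OH trans, CH3CN trans; NH3 cis, OH cis, CH3CN trans; NH3 cis, OH trans, CH3CN cis; NH3 cis, OH cis, CH3CN cis (chiral); NH3 trans, OH cis, CH3CN cis.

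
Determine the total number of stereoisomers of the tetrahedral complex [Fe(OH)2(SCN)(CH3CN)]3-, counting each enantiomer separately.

1

In a tetrahedral complex all four positions are equivalent and every pair of ligands is adjacent — there is no cis/trans distinction.
Only one geometric arrangement is possible.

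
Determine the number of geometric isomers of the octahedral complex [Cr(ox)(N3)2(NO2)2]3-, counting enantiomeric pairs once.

An octahedron has six vertices in three trans pairs; every non-trans pair is cis.
Each ox is bidentate and must span two cis positions.
Working through the distinct placements yields 3 geometric isomers: N3 trans, NO2 cis; N3 cis, NO2 cis (chiral); N3 cis, NO2 trans.

3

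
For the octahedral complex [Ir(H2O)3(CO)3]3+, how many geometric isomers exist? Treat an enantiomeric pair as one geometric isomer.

2

An octahedron has six vertices in three trans pairs; every non-trans pair is cis.
Working through the distinct placements yields 2 geometric isomers: H2O mer; H2O fac.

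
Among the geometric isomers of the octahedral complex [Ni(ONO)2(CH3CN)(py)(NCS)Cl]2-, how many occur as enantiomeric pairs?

6

An octahedron has six vertices in three trans pairs; every non-trans pair is cis.
Exhaustive case analysis gives 9 geometric isomers.
Of these, 6 lack any improper symmetry element and so occur as enantiomeric pairs, giving 9 + 6 = 15 stereoisomers in total.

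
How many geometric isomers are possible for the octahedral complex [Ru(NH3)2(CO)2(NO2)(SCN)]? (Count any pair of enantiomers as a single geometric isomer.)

An octahedron has six vertices in three trans pairs; every non-trans pair is cis.
The distinct arrangements are (6 in all): NH3 trans, CO trans; NH3 cis, CO trans; NH3 cis, CO cis (3 arrangements, 2 chiral); NH3 trans, CO cis.

6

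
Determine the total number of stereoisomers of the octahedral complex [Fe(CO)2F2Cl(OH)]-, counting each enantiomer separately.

In an octahedral complex each vertex has one trans partner and four cis neighbours.
Systematic placement gives 6 geometric isomers: CO trans, F cis; CO trans, F trans; CO cis, F cis (3 arrangements, 2 chiral); CO cis, F trans.
Of these, 2 lack any improper symmetry element and so occur as enantiomeric pairs, giving 6 + 2 = 8 stereoisomers in total.

8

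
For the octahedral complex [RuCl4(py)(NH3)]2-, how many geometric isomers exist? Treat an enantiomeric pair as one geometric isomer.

2

In an octahedral complex each vertex has one trans partner and four cis neighbours.
Systematic placement gives 2 geometric isomers: py and NH3 mutually trans; py and NH3 mutually cis.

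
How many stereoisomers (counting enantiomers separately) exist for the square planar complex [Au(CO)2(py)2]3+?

The distinct arrangements are (2 in all): CO cis; CO trans.
Each arrangement has an internal mirror plane or centre of symmetry, so none is chiral.

2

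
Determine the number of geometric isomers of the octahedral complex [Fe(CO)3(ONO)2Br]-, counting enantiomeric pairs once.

The six octahedral sites form three mutually perpendicular trans pairs.
Working through the distinct placements yields 3 geometric isomers: CO mer, ONO trans; CO fac, ONO cis; CO mer, ONO cis.

3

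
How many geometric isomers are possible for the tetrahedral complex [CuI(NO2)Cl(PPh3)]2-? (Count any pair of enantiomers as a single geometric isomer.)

1

All four vertices of a tetrahedron are equivalent and mutually adjacent, so cis/trans isomerism cannot arise.
Only one geometric arrangement is possible; it has no improper symmetry element, so it exists as a pair of enantiomers (2 stereoisomers).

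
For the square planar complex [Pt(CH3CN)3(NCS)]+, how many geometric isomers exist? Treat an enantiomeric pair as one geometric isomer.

1

A square has two trans pairs of vertices; adjacent vertices are cis.
Only one geometric arrangement is possible.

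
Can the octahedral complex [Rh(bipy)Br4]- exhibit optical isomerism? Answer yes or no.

The six octahedral sites form three mutually perpendicular trans pairs.
Each bipy is bidentate and must span two cis positions.
Only one geometric arrangement is possible.

no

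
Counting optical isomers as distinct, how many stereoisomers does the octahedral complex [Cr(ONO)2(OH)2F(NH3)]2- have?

8

An octahedron has six vertices in three trans pairs; every non-trans pair is cis.
The distinct arrangements are (6 in all): ONO trans, OH trans; ONO cis, OH cis (3 arrangements, 2 chiral); ONO trans, OH cis; ONO cis, OH trans.
Of these, 2 lack any improper symmetry element and so occur as enantiomeric pairs, giving 6 + 2 = 8 stereoisomers in total.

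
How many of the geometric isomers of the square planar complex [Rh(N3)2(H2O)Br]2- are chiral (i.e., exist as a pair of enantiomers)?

In a square planar complex each vertex has one trans partner and two cis neighbours.
There are 2 geometric isomers: N3 cis; N3 trans.
Each arrangement has an internal mirror plane or centre of symmetry, so none is chiral.

0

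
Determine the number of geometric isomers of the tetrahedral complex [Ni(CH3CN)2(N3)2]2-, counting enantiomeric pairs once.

1

In a tetrahedral complex all four positions are equivalent and every pair of ligands is adjacent — there is no cis/trans distinction.
Only one geometric arrangement is possible.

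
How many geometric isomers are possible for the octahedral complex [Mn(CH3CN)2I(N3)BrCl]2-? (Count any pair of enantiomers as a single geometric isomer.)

The six octahedral sites form three mutually perpendicular trans pairs.
Systematic enumeration (placing each ligand type in turn and discarding arrangements equivalent by rotation or reflection) gives 9 geometric isomers.

9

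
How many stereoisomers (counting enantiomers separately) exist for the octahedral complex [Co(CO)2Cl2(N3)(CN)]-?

An octahedron has six vertices in three trans pairs; every non-trans pair is cis.
There are 6 geometric isomers: CO cis, Cl cis (3 arrangements, 2 chiral); CO cis, Cl trans; CO trans, Cl cis; CO trans, Cl trans.
Of these, 2 lack any improper symmetry element and so occur as enantiomeric pairs, giving 6 + 2 = 8 stereoisomers in total.

8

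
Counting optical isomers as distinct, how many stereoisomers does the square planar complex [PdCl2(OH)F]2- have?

2

There are 2 geometric isomers: Cl cis; Cl trans.
Each arrangement has an internal mirror plane or centre of symmetry, so none is chiral.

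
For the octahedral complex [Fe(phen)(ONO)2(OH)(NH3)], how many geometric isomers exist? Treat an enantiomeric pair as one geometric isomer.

4

Each phen is bidentate and must span two cis positions.
There are 4 geometric isomers: ONO cis (3 arrangements, 2 chiral); ONO trans.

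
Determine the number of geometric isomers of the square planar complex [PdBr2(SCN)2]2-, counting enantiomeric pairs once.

2

Working through the distinct placements yields 2 geometric isomers: Br cis; Br trans.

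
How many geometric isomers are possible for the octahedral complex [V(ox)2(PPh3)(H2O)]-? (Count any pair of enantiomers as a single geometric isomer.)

2

The six octahedral sites form three mutually perpendicular trans pairs.
Each ox is bidentate and must span two cis positions.
There are 2 geometric isomers: PPh3 and H2O mutually trans; PPh3 and H2O mutually cis (chiral).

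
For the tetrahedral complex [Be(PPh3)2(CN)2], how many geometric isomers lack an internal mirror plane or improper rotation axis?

All four vertices of a tetrahedron are equivalent and mutually adjacent, so cis/trans isomerism cannot arise.
Only one geometric arrangement is possible.

0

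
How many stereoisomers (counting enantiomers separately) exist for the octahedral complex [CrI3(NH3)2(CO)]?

An octahedron has six vertices in three trans pairs; every non-trans pair is cis.
Systematic placement gives 3 geometric isomers: I mer, NH3 trans; I fac, NH3 cis; I mer, NH3 cis.
Each arrangement has an internal mirror plane or centre of symmetry, so none is chiral.

3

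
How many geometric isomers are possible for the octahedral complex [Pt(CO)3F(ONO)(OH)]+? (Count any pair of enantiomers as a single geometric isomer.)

4

There are 4 geometric isomers: CO mer (3 arrangements); CO fac (chiral).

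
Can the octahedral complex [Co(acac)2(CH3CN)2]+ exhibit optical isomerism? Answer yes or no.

In an octahedral complex each vertex has one trans partner and four cis neighbours.
Each acac is bidentate and must span two cis positions.
There are 2 geometric isomers: CH3CN trans; CH3CN cis (chiral).
One of these lacks any improper symmetry element and so occurs as an enantiomeric pair, giving 2 + 1 = 3 stereoisomers in total.

yes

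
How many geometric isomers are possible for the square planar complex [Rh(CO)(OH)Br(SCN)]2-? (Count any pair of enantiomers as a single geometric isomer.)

3

In a square planar complex each vertex has one trans partner and two cis neighbours.
Systematic placement gives 3 geometric isomers: (Br/OH trans, CO/SCN trans); (Br/SCN trans, CO/OH trans); (Br/CO trans, OH/SCN trans).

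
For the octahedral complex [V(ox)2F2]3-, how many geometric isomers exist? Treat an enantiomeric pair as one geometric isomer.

2

In an octahedral complex each vertex has one trans partner and four cis neighbours.
Each ox is bidentate and must span two cis positions.
There are 2 geometric isomers: F trans; F cis (chiral).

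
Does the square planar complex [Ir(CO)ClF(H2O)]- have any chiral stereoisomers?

In a square planar complex each vertex has one trans partner and two cis neighbours.
There are 3 geometric isomers: (CO/F trans, Cl/H2O trans); (CO/H2O trans, Cl/F trans); (CO/Cl trans, F/H2O trans).
Each arrangement has an internal mirror plane or centre of symmetry, so none is chiral.

no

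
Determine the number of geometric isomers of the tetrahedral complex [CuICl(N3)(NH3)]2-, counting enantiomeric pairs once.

1

Only one geometric arrangement is possible; it has no improper symmetry element, so it exists as a pair of enantiomers (2 stereoisomers).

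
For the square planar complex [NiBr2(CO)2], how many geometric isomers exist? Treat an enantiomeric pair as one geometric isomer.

2

A square has two trans pairs of vertices; adjacent vertices are cis.
Systematic placement gives 2 geometric isomers: Br cis; Br trans.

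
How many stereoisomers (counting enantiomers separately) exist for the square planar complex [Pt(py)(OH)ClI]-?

3

Working through the distinct placements yields 3 geometric isomers: (Cl/OH trans, I/py trans); (Cl/py trans, I/OH trans); (Cl/I trans, OH/py trans).
Each arrangement has an internal mirror plane or centre of symmetry, so none is chiral.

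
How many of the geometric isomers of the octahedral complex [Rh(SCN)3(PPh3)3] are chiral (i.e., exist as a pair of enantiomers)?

An octahedron has six vertices in three trans pairs; every non-trans pair is cis.
Working through the distinct placements yields 2 geometric isomers: SCN mer; SCN fac.
Each arrangement has an internal mirror plane or centre of symmetry, so none is chiral.

0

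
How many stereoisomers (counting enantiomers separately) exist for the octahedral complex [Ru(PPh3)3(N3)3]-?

An octahedron has six vertices in three trans pairs; every non-trans pair is cis.
There are 2 geometric isomers: PPh3 mer; PPh3 fac.
Each arrangement has an internal mirror plane or centre of symmetry, so none is chiral.

2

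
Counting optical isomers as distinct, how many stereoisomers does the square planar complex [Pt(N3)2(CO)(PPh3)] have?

2

In a square planar complex each vertex has one trans partner and two cis neighbours.
The distinct arrangements are (2 in all): N3 cis; N3 trans.
Each arrangement has an internal mirror plane or centre of symmetry, so none is chiral.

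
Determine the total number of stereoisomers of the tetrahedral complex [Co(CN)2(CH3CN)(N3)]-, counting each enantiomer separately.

In a tetrahedral complex all four positions are equivalent and every pair of ligands is adjacent — there is no cis/trans distinction.
Only one geometric arrangement is possible.

1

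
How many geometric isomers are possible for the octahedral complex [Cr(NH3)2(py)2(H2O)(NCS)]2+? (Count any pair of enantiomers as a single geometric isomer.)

The six octahedral sites form three mutually perpendicular trans pairs.
The distinct arrangements are (6 in all): NH3 trans, py trans; NH3 cis, py cis (3 arrangements, 2 chiral); NH3 cis, py trans; NH3 trans, py cis.

6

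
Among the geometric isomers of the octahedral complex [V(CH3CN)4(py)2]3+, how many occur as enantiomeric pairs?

In an octahedral complex each vertex has one trans partner and four cis neighbours.
The distinct arrangements are (2 in all): py trans; py cis.
Each arrangement has an internal mirror plane or centre of symmetry, so none is chiral.

0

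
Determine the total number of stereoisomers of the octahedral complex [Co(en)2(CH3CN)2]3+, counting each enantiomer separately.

In an octahedral complex each vertex has one trans partner and four cis neighbours.
Each en is bidentate and must span two cis positions.
Working through the distinct placements yields 2 geometric isomers: CH3CN trans; CH3CN cis (chiral).
One of these lacks any improper symmetry element and so occurs as an enantiomeric pair, giving 2 + 1 = 3 stereoisomers in total.

3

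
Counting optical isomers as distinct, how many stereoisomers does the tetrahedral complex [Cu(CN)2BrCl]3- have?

All four vertices of a tetrahedron are equivalent and mutually adjacent, so cis/trans isomerism cannot arise.
Only one geometric arrangement is possible.

1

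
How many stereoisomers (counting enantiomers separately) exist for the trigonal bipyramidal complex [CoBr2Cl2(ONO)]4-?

Systematic enumeration (placing each ligand type in turn and discarding arrangements equivalent by rotation or reflection) gives 5 geometric isomers.
One of these lacks any improper symmetry element and so occurs as an enantiomeric pair, giving 5 + 1 = 6 stereoisomers in total.

6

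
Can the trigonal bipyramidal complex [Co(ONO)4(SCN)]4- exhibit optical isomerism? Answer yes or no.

no

A trigonal bipyramid has two axial and three equatorial sites, which are chemically inequivalent.
Systematic placement gives 2 geometric isomers: SCN equatorial; SCN axial.
Each arrangement has an internal mirror plane or centre of symmetry, so none is chiral.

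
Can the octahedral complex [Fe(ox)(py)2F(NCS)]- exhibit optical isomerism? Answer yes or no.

yes

Each ox is bidentate and must span two cis positions.
The distinct arrangements are (4 in all): py cis (3 arrangements, 2 chiral); py trans.
Of these, 2 lack any improper symmetry element and so occur as enantiomeric pairs, giving 4 + 2 = 6 stereoisomers in total.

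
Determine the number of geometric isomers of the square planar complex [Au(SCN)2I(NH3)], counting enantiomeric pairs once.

In a square planar complex each vertex has one trans partner and two cis neighbours.
There are 2 geometric isomers: SCN cis; SCN trans.

2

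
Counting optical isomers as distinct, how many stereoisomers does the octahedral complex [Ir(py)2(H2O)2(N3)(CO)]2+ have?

An octahedron has six vertices in three trans pairs; every non-trans pair is cis.
Working through the distinct placements yields 6 geometric isomers: py trans, H2O cis; py cis, H2O cis (3 arrangements, 2 chiral); py trans, H2O trans; py cis, H2O trans.
Of these, 2 lack any improper symmetry element and so occur as enantiomeric pairs, giving 6 + 2 = 8 stereoisomers in total.

8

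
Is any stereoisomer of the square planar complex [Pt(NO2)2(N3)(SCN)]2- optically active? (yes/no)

no

In a square planar complex each vertex has one trans partner and two cis neighbours.
Working through the distinct placements yields 2 geometric isomers: NO2 cis; NO2 trans.
Each arrangement has an internal mirror plane or centre of symmetry, so none is chiral.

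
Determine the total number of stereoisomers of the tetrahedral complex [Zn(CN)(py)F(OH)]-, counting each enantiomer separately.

2

All four vertices of a tetrahedron are equivalent and mutually adjacent, so cis/trans isomerism cannot arise.
Only one geometric arrangement is possible; it has no improper symmetry element, so it exists as a pair of enantiomers (2 stereoisomers).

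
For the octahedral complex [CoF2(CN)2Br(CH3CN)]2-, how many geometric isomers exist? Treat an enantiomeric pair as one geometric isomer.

The six octahedral sites form three mutually perpendicular trans pairs.
There are 6 geometric isomers: F trans, CN trans; F cis, CN cis (3 arrangements, 2 chiral); F trans, CN cis; F cis, CN trans.

6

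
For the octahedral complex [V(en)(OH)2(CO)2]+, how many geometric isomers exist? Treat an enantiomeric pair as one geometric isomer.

An octahedron has six vertices in three trans pairs; every non-trans pair is cis.
Each en is bidentate and must span two cis positions.
Working through the distinct placements yields 3 geometric isomers: OH cis, CO trans; OH cis, CO cis (chiral); OH trans, CO cis.

3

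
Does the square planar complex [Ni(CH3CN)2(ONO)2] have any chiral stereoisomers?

no

In a square planar complex each vertex has one trans partner and two cis neighbours.
Systematic placement gives 2 geometric isomers: CH3CN cis; CH3CN trans.
Each arrangement has an internal mirror plane or centre of symmetry, so none is chiral.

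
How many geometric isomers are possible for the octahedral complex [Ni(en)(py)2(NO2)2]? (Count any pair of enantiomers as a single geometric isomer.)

3

In an octahedral complex each vertex has one trans partner and four cis neighbours.
Each en is bidentate and must span two cis positions.
Working through the distinct placements yields 3 geometric isomers: py cis, NO2 trans; py trans, NO2 cis; py cis, NO2 cis (chiral).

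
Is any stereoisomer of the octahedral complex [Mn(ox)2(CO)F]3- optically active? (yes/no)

In an octahedral complex each vertex has one trans partner and four cis neighbours.
Each ox is bidentate and must span two cis positions.
There are 2 geometric isomers: CO and F mutually trans; CO and F mutually cis (chiral).
One of these lacks any improper symmetry element and so occurs as an enantiomeric pair, giving 2 + 1 = 3 stereoisomers in total.

yes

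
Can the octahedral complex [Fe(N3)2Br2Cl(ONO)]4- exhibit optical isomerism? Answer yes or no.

The distinct arrangements are (6 in all): N3 cis, Br trans; N3 trans, Br trans; N3 cis, Br cis (3 arrangements, 2 chiral); N3 trans, Br cis.
Of these, 2 lack any improper symmetry element and so occur as enantiomeric pairs, giving 6 + 2 = 8 stereoisomers in total.

yes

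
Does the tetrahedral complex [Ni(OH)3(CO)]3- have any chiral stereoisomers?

no

All four vertices of a tetrahedron are equivalent and mutually adjacent, so cis/trans isomerism cannot arise.
Only one geometric arrangement is possible.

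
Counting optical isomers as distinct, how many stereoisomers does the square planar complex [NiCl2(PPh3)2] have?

Systematic placement gives 2 geometric isomers: Cl cis; Cl trans.
Each arrangement has an internal mirror plane or centre of symmetry, so none is chiral.

2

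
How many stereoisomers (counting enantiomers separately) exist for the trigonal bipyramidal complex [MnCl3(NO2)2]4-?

A trigonal bipyramid has two axial and three equatorial sites, which are chemically inequivalent.
Systematic placement gives 3 geometric isomers: NO2 both equatorial; NO2 one axial, one equatorial; NO2 both axial.
Each arrangement has an internal mirror plane or centre of symmetry, so none is chiral.

3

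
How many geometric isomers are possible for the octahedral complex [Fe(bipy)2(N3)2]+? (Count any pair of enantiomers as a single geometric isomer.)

Each bipy is bidentate and must span two cis positions.
There are 2 geometric isomers: N3 trans; N3 cis (chiral).

2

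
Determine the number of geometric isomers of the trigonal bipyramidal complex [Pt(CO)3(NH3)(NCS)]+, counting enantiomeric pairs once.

4

A trigonal bipyramid has two axial and three equatorial sites, which are chemically inequivalent.
Systematic placement gives 4 geometric isomers: NH3 equatorial, NCS equatorial; NH3 equatorial, NCS axial; NH3 axial, NCS equatorial; NH3 axial, NCS axial.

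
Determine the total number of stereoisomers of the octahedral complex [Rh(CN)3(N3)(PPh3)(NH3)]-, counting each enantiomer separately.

5

There are 4 geometric isomers: CN mer (3 arrangements); CN fac (chiral).
One of these lacks any improper symmetry element and so occurs as an enantiomeric pair, giving 4 + 1 = 5 stereoisomers in total.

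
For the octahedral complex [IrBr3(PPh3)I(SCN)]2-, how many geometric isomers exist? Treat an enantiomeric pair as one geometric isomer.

4

There are 4 geometric isomers: Br mer (3 arrangements); Br fac (chiral).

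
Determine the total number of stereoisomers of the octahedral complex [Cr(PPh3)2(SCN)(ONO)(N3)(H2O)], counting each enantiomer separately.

15

In an octahedral complex each vertex has one trans partner and four cis neighbours.
Placing the ligands in turn and identifying arrangements related by rotation or reflection leaves 9 distinct geometric isomers.
Of these, 6 lack any improper symmetry element and so occur as enantiomeric pairs, giving 9 + 6 = 15 stereoisomers in total.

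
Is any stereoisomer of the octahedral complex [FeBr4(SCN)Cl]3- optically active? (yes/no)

no

In an octahedral complex each vertex has one trans partner and four cis neighbours.
Systematic placement gives 2 geometric isomers: SCN and Cl mutually trans; SCN and Cl mutually cis.
Each arrangement has an internal mirror plane or centre of symmetry, so none is chiral.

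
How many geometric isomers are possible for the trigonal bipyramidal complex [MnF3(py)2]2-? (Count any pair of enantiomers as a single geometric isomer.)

In a trigonal bipyramid the two axial positions differ from the three equatorial ones.
Working through the distinct placements yields 3 geometric isomers: py both equatorial; py one axial, one equatorial; py both axial.

3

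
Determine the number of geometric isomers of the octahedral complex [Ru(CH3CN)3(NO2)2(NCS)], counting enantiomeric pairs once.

3

The distinct arrangements are (3 in all): CH3CN mer, NO2 trans; CH3CN mer, NO2 cis; CH3CN fac, NO2 cis.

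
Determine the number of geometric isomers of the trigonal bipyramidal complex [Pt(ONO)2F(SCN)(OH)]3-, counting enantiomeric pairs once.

A trigonal bipyramid has two axial and three equatorial sites, which are chemically inequivalent.
Exhaustive case analysis gives 7 geometric isomers.

7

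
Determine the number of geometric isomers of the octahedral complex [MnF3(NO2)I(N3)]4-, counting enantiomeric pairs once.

4

An octahedron has six vertices in three trans pairs; every non-trans pair is cis.
The distinct arrangements are (4 in all): F mer (3 arrangements); F fac (chiral).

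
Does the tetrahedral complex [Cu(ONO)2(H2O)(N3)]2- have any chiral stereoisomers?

no

In a tetrahedral complex all four positions are equivalent and every pair of ligands is adjacent — there is no cis/trans distinction.
Only one geometric arrangement is possible.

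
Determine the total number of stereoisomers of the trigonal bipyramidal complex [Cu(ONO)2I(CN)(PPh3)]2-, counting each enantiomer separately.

Placing the ligands in turn and identifying arrangements related by rotation or reflection leaves 7 distinct geometric isomers.
Of these, 3 lack any improper symmetry element and so occur as enantiomeric pairs, giving 7 + 3 = 10 stereoisomers in total.

10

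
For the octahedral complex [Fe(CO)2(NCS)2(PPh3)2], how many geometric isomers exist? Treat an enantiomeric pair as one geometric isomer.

The six octahedral sites form three mutually perpendicular trans pairs.
There are 5 geometric isomers: CO trans, NCS trans, PPh3 trans; CO trans, NCS cis, PPh3 cis; CO cis, NCS cis, PPh3 trans; CO cis, NCS cis, PPh3 cis (chiral); CO cis, NCS trans, PPh3 cis.

5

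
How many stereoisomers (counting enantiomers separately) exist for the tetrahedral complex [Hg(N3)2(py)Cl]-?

1

In a tetrahedral complex all four positions are equivalent and every pair of ligands is adjacent — there is no cis/trans distinction.
Only one geometric arrangement is possible.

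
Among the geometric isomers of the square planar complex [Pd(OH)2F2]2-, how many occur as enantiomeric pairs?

0

There are 2 geometric isomers: OH cis; OH trans.
Each arrangement has an internal mirror plane or centre of symmetry, so none is chiral.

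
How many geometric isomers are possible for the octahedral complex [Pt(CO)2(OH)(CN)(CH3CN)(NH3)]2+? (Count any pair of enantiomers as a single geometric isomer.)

9

Exhaustive case analysis gives 9 geometric isomers.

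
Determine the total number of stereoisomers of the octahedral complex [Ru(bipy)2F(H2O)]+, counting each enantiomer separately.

3

Each bipy is bidentate and must span two cis positions.
The distinct arrangements are (2 in all): F and H2O mutually trans; F and H2O mutually cis (chiral).
One of these lacks any improper symmetry element and so occurs as an enantiomeric pair, giving 2 + 1 = 3 stereoisomers in total.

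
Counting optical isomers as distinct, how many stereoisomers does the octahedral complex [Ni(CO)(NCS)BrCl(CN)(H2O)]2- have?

30

An octahedron has six vertices in three trans pairs; every non-trans pair is cis.
Systematic enumeration (placing each ligand type in turn and discarding arrangements equivalent by rotation or reflection) gives 15 geometric isomers.
Of these, 15 lack any improper symmetry element and so occur as enantiomeric pairs, giving 15 + 15 = 30 stereoisomers in total.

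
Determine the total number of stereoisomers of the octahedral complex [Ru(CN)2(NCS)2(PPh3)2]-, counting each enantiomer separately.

The six octahedral sites form three mutually perpendicular trans pairs.
There are 5 geometric isomers: CN trans, NCS trans, PPh3 trans; CN trans, NCS cis, PPh3 cis; CN cis, NCS cis, PPh3 trans; CN cis, NCS cis, PPh3 cis (chiral); CN cis, NCS trans, PPh3 cis.
One of these lacks any improper symmetry element and so occurs as an enantiomeric pair, giving 5 + 1 = 6 stereoisomers in total.

6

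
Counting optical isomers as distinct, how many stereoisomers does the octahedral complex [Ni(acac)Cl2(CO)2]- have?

In an octahedral complex each vertex has one trans partner and four cis neighbours.
Each acac is bidentate and must span two cis positions.
Working through the distinct placements yields 3 geometric isomers: Cl cis, CO trans; Cl cis, CO cis (chiral); Cl trans, CO cis.
One of these lacks any improper symmetry element and so occurs as an enantiomeric pair, giving 3 + 1 = 4 stereoisomers in total.

4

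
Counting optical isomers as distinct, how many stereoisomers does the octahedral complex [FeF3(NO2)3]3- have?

Systematic placement gives 2 geometric isomers: F mer; F fac.
Each arrangement has an internal mirror plane or centre of symmetry, so none is chiral.

2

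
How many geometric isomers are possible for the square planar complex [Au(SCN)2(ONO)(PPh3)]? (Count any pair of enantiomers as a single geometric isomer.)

2

In a square planar complex each vertex has one trans partner and two cis neighbours.
Working through the distinct placements yields 2 geometric isomers: SCN cis; SCN trans.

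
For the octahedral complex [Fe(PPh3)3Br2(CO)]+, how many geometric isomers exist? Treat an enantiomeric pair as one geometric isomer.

3

There are 3 geometric isomers: PPh3 mer, Br trans; PPh3 mer, Br cis; PPh3 fac, Br cis.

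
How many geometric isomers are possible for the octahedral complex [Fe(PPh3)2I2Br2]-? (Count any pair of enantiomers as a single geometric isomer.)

5

The six octahedral sites form three mutually perpendicular trans pairs.
Systematic placement gives 5 geometric isomers: PPh3 trans, I trans, Br trans; PPh3 cis, I cis, Br trans; PPh3 trans, I cis, Br cis; PPh3 cis, I cis, Br cis (chiral); PPh3 cis, I trans, Br cis.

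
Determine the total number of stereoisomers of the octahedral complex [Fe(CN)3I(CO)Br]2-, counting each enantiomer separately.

5

Working through the distinct placements yields 4 geometric isomers: CN mer (3 arrangements); CN fac (chiral).
One of these lacks any improper symmetry element and so occurs as an enantiomeric pair, giving 4 + 1 = 5 stereoisomers in total.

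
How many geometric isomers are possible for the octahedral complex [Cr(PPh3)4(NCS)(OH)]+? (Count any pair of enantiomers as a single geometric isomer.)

2

The distinct arrangements are (2 in all): NCS and OH mutually trans; NCS and OH mutually cis.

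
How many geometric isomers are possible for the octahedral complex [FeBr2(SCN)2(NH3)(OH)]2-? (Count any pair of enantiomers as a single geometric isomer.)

In an octahedral complex each vertex has one trans partner and four cis neighbours.
There are 6 geometric isomers: Br trans, SCN trans; Br trans, SCN cis; Br cis, SCN trans; Br cis, SCN cis (3 arrangements, 2 chiral).

6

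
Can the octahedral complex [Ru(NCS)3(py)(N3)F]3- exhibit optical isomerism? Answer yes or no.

yes

In an octahedral complex each vertex has one trans partner and four cis neighbours.
The distinct arrangements are (4 in all): NCS mer (3 arrangements); NCS fac (chiral).
One of these lacks any improper symmetry element and so occurs as an enantiomeric pair, giving 4 + 1 = 5 stereoisomers in total.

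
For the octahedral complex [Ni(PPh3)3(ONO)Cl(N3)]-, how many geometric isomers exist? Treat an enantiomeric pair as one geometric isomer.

4

An octahedron has six vertices in three trans pairs; every non-trans pair is cis.
There are 4 geometric isomers: PPh3 mer (3 arrangements); PPh3 fac (chiral).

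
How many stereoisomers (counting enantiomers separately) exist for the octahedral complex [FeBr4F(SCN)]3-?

Systematic placement gives 2 geometric isomers: F and SCN mutually trans; F and SCN mutually cis.
Each arrangement has an internal mirror plane or centre of symmetry, so none is chiral.

2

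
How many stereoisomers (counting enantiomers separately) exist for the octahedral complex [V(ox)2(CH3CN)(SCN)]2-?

3

Each ox is bidentate and must span two cis positions.
Systematic placement gives 2 geometric isomers: CH3CN and SCN mutually trans; CH3CN and SCN mutually cis (chiral).
One of these lacks any improper symmetry element and so occurs as an enantiomeric pair, giving 2 + 1 = 3 stereoisomers in total.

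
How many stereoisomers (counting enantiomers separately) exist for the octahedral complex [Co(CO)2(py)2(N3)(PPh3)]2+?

In an octahedral complex each vertex has one trans partner and four cis neighbours.
Systematic placement gives 6 geometric isomers: CO trans, py trans; CO trans, py cis; CO cis, py trans; CO cis, py cis (3 arrangements, 2 chiral).
Of these, 2 lack any improper symmetry element and so occur as enantiomeric pairs, giving 6 + 2 = 8 stereoisomers in total.

8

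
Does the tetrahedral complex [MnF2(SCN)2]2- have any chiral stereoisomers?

no

All four vertices of a tetrahedron are equivalent and mutually adjacent, so cis/trans isomerism cannot arise.
Only one geometric arrangement is possible.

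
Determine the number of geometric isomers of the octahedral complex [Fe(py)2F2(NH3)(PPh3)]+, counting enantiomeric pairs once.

The six octahedral sites form three mutually perpendicular trans pairs.
The distinct arrangements are (6 in all): py trans, F trans; py cis, F trans; py trans, F cis; py cis, F cis (3 arrangements, 2 chiral).

6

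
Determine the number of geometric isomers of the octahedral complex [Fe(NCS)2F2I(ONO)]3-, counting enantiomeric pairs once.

6

An octahedron has six vertices in three trans pairs; every non-trans pair is cis.
The distinct arrangements are (6 in all): NCS cis, F trans; NCS trans, F trans; NCS cis, F cis (3 arrangements, 2 chiral); NCS trans, F cis.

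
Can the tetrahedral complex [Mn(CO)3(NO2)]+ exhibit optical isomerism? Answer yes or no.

no

All four vertices of a tetrahedron are equivalent and mutually adjacent, so cis/trans isomerism cannot arise.
Only one geometric arrangement is possible.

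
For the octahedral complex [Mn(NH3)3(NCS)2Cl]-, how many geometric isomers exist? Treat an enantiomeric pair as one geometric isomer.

In an octahedral complex each vertex has one trans partner and four cis neighbours.
The distinct arrangements are (3 in all): NH3 mer, NCS cis; NH3 mer, NCS trans; NH3 fac, NCS cis.

3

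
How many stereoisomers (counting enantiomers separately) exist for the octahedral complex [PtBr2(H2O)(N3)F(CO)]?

15

An octahedron has six vertices in three trans pairs; every non-trans pair is cis.
Placing the ligands in turn and identifying arrangements related by rotation or reflection leaves 9 distinct geometric isomers.
Of these, 6 lack any improper symmetry element and so occur as enantiomeric pairs, giving 9 + 6 = 15 stereoisomers in total.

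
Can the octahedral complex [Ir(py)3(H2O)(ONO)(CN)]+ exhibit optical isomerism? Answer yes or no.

The six octahedral sites form three mutually perpendicular trans pairs.
The distinct arrangements are (4 in all): py mer (3 arrangements); py fac (chiral).
One of these lacks any improper symmetry element and so occurs as an enantiomeric pair, giving 4 + 1 = 5 stereoisomers in total.

yes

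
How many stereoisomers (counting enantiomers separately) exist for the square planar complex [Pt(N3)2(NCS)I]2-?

2

In a square planar complex each vertex has one trans partner and two cis neighbours.
The distinct arrangements are (2 in all): N3 cis; N3 trans.
Each arrangement has an internal mirror plane or centre of symmetry, so none is chiral.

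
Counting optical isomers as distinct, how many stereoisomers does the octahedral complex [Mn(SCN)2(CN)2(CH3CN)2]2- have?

6

In an octahedral complex each vertex has one trans partner and four cis neighbours.
The distinct arrangements are (5 in all): SCN trans, CN trans, CH3CN trans; SCN cis, CN cis, CH3CN trans; SCN trans, CN cis, CH3CN cis; SCN cis, CN cis, CH3CN cis (chiral); SCN cis, CN trans, CH3CN cis.
One of these lacks any improper symmetry element and so occurs as an enantiomeric pair, giving 5 + 1 = 6 stereoisomers in total.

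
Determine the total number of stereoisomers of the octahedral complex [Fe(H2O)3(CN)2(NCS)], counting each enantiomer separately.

3

An octahedron has six vertices in three trans pairs; every non-trans pair is cis.
The distinct arrangements are (3 in all): H2O mer, CN trans; H2O fac, CN cis; H2O mer, CN cis.
Each arrangement has an internal mirror plane or centre of symmetry, so none is chiral.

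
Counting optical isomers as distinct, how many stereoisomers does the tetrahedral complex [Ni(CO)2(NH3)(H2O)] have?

In a tetrahedral complex all four positions are equivalent and every pair of ligands is adjacent — there is no cis/trans distinction.
Only one geometric arrangement is possible.

1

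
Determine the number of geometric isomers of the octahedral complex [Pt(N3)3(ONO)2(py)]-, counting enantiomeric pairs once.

3

The six octahedral sites form three mutually perpendicular trans pairs.
Working through the distinct placements yields 3 geometric isomers: N3 mer, ONO cis; N3 mer, ONO trans; N3 fac, ONO cis.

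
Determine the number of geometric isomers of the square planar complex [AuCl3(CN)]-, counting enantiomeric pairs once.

Only one geometric arrangement is possible.

1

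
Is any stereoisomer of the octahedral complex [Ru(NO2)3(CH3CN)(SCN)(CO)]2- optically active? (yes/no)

The distinct arrangements are (4 in all): NO2 mer (3 arrangements); NO2 fac (chiral).
One of these lacks any improper symmetry element and so occurs as an enantiomeric pair, giving 4 + 1 = 5 stereoisomers in total.

yes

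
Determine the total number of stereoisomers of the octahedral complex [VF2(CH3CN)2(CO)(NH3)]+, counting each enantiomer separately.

8

In an octahedral complex each vertex has one trans partner and four cis neighbours.
There are 6 geometric isomers: F cis, CH3CN trans; F trans, CH3CN trans; F cis, CH3CN cis (3 arrangements, 2 chiral); F trans, CH3CN cis.
Of these, 2 lack any improper symmetry element and so occur as enantiomeric pairs, giving 6 + 2 = 8 stereoisomers in total.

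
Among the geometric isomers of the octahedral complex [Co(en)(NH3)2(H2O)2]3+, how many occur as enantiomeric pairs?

1

The six octahedral sites form three mutually perpendicular trans pairs.
Each en is bidentate and must span two cis positions.
There are 3 geometric isomers: NH3 cis, H2O trans; NH3 cis, H2O cis (chiral); NH3 trans, H2O cis.
One of these lacks any improper symmetry element and so occurs as an enantiomeric pair, giving 3 + 1 = 4 stereoisomers in total.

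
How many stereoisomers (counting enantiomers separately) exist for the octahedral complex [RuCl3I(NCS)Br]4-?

5

The six octahedral sites form three mutually perpendicular trans pairs.
The distinct arrangements are (4 in all): Cl mer (3 arrangements); Cl fac (chiral).
One of these lacks any improper symmetry element and so occurs as an enantiomeric pair, giving 4 + 1 = 5 stereoisomers in total.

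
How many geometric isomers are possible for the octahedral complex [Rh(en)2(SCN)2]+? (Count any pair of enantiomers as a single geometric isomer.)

2

An octahedron has six vertices in three trans pairs; every non-trans pair is cis.
Each en is bidentate and must span two cis positions.
Working through the distinct placements yields 2 geometric isomers: SCN trans; SCN cis (chiral).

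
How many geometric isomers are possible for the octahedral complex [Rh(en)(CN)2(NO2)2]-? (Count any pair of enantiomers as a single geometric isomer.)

3

Each en is bidentate and must span two cis positions.
There are 3 geometric isomers: CN trans, NO2 cis; CN cis, NO2 cis (chiral); CN cis, NO2 trans.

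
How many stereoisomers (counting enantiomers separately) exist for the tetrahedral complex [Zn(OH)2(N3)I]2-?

1

Only one geometric arrangement is possible.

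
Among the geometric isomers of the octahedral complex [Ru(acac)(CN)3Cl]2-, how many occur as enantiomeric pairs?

An octahedron has six vertices in three trans pairs; every non-trans pair is cis.
Each acac is bidentate and must span two cis positions.
Working through the distinct placements yields 2 geometric isomers: CN mer; CN fac.
Each arrangement has an internal mirror plane or centre of symmetry, so none is chiral.

0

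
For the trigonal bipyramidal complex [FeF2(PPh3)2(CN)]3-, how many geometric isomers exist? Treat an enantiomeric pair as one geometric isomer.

5

A trigonal bipyramid has two axial and three equatorial sites, which are chemically inequivalent.
Exhaustive case analysis gives 5 geometric isomers.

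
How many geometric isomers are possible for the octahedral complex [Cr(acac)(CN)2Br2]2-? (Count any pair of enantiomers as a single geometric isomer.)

Each acac is bidentate and must span two cis positions.
Systematic placement gives 3 geometric isomers: CN cis, Br trans; CN cis, Br cis (chiral); CN trans, Br cis.

3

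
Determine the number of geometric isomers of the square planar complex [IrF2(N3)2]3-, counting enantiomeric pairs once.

In a square planar complex each vertex has one trans partner and two cis neighbours.
The distinct arrangements are (2 in all): F cis; F trans.

2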